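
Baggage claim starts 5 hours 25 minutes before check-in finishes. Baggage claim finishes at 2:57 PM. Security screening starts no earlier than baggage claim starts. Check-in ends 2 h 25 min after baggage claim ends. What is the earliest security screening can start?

11:57 AM

Check-in ends at 2:57 PM + 145 min = 5:22 PM.
Baggage claim starts at 5:22 PM − 325 min = 11:57 AM.
Security screening is bounded by baggage claim, so the earliest it can start is 11:57 AM.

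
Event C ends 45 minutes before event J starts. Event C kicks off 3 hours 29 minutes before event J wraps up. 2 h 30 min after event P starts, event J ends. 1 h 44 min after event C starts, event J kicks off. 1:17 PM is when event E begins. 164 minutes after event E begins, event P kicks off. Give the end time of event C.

4:01 PM

Event P starts at 1:17 PM + 164 min = 4:01 PM.
Event J ends at 4:01 PM + 150 min = 6:31 PM.
Event C starts at 6:31 PM − 209 min = 3:02 PM.
Event J starts at 3:02 PM + 104 min = 4:46 PM.
Event C ends at 4:46 PM − 45 min = 4:01 PM.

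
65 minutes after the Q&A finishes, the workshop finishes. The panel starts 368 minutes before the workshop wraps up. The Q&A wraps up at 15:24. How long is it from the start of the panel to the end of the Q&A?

5 hours 3 minutes

The workshop ends at 15:24 + 65 min = 16:29.
The panel starts at 16:29 − 368 min = 10:21.
From 10:21 to 15:24 is 5 hours 3 minutes.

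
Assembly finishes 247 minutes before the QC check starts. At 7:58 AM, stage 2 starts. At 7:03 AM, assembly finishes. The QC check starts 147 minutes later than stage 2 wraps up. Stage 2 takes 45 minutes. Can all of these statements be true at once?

Yes

Stage 2 ends at 7:58 AM + 45 min = 8:43 AM.
The QC check starts at 8:43 AM + 147 min = 11:10 AM.
Assembly ends at 11:10 AM − 247 min = 7:03 AM.
That matches the stated 7:03 AM, so the schedule is consistent.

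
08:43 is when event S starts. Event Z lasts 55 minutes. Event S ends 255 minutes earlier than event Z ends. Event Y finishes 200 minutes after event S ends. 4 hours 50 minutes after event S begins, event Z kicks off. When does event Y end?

13:33

Event Z starts at 08:43 + 290 min = 13:33.
Event Z ends at 13:33 + 55 min = 14:28.
Event S ends at 14:28 − 255 min = 10:13.
Event Y ends at 10:13 + 200 min = 13:33.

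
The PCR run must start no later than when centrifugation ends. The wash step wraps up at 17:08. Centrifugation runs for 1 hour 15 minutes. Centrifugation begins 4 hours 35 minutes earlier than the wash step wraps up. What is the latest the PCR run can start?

13:48

Centrifugation starts at 17:08 − 275 min = 12:33.
Centrifugation ends at 12:33 + 75 min = 13:48.
The PCR run is bounded by centrifugation, so the latest it can start is 13:48.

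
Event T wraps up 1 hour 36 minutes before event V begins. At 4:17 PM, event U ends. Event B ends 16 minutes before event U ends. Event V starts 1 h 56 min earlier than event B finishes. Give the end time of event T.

Event B ends at 4:17 PM − 16 min = 4:01 PM.
Event V starts at 4:01 PM − 116 min = 2:05 PM.
Event T ends at 2:05 PM − 96 min = 12:29 PM.

12:29 PM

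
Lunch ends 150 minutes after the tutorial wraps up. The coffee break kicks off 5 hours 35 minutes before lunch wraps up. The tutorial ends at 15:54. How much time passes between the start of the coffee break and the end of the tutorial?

Lunch ends at 15:54 + 150 min = 18:24.
The coffee break starts at 18:24 − 335 min = 12:49.
From 12:49 to 15:54 is 3 hours 5 minutes.

3 hours 5 minutes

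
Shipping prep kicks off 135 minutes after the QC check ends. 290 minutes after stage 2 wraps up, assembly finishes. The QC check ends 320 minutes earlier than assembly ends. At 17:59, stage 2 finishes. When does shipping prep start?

Assembly ends at 17:59 + 290 min = 22:49.
The QC check ends at 22:49 − 320 min = 17:29.
Shipping prep starts at 17:29 + 135 min = 19:44.

19:44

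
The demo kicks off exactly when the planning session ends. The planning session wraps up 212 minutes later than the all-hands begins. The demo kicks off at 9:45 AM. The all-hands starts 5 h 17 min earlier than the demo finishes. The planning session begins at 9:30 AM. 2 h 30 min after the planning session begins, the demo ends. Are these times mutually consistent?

The demo ends at 9:30 AM + 150 min = 12:00 PM.
The all-hands starts at 12:00 PM − 317 min = 6:43 AM.
The planning session ends at 6:43 AM + 212 min = 10:15 AM.
So the demo starts at 10:15 AM.
But the demo is also said to start at 9:45 AM — a 30-minute conflict.

No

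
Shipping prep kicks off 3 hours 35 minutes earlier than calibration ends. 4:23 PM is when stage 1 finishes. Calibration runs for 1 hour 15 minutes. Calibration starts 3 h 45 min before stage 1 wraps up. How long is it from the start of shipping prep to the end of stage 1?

Calibration starts at 4:23 PM − 225 min = 12:38 PM.
Calibration ends at 12:38 PM + 75 min = 1:53 PM.
Shipping prep starts at 1:53 PM − 215 min = 10:18 AM.
From 10:18 AM to 4:23 PM is 6 hours 5 minutes.

6 hours 5 minutes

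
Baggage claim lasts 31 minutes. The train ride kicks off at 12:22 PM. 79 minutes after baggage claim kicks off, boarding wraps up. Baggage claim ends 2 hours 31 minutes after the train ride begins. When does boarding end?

3:41 PM

Baggage claim ends at 12:22 PM + 151 min = 2:53 PM.
Baggage claim starts at 2:53 PM − 31 min = 2:22 PM.
Boarding ends at 2:22 PM + 79 min = 3:41 PM.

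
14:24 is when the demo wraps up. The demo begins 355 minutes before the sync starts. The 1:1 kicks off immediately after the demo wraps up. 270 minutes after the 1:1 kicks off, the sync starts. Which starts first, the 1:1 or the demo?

The 1:1 starts at 14:24.
The sync starts at 14:24 + 270 min = 18:54.
The demo starts at 18:54 − 355 min = 12:59.
The 1:1 starts at 14:24 and the demo starts at 12:59, so the demo is first.

the demo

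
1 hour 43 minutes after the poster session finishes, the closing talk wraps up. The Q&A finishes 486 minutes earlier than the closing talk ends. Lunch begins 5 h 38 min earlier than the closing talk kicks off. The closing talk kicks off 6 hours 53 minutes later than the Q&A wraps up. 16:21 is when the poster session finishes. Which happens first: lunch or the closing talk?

The closing talk ends at 16:21 + 103 min = 18:04.
The Q&A ends at 18:04 − 486 min = 09:58.
The closing talk starts at 09:58 + 413 min = 16:51.
Lunch starts at 16:51 − 338 min = 11:13.
Lunch starts at 11:13 and the closing talk starts at 16:51, so lunch is first.

lunch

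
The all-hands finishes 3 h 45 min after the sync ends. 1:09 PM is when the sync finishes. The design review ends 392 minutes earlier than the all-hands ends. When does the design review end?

10:22 AM

The all-hands ends at 1:09 PM + 225 min = 4:54 PM.
The design review ends at 4:54 PM − 392 min = 10:22 AM.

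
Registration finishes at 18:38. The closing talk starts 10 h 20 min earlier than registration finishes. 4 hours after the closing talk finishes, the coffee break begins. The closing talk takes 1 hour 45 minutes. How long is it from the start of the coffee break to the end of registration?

The closing talk starts at 18:38 − 620 min = 08:18.
The closing talk ends at 08:18 + 105 min = 10:03.
The coffee break starts at 10:03 + 240 min = 14:03.
From 14:03 to 18:38 is 4 hours 35 minutes.

4 hours 35 minutes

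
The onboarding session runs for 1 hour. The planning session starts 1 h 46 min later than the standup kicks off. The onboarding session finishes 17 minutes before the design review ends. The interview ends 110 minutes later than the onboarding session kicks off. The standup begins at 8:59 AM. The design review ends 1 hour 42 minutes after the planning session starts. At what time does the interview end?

1:00 PM

The planning session starts at 8:59 AM + 106 min = 10:45 AM.
The design review ends at 10:45 AM + 102 min = 12:27 PM.
The onboarding session ends at 12:27 PM − 17 min = 12:10 PM.
The onboarding session starts at 12:10 PM − 60 min = 11:10 AM.
The interview ends at 11:10 AM + 110 min = 1:00 PM.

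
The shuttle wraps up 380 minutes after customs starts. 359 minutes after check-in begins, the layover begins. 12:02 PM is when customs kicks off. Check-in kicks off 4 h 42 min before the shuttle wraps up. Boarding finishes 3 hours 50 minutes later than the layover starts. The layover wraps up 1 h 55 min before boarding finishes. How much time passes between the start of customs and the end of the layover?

The shuttle ends at 12:02 PM + 380 min = 6:22 PM.
Check-in starts at 6:22 PM − 282 min = 1:40 PM.
The layover starts at 1:40 PM + 359 min = 7:39 PM.
Boarding ends at 7:39 PM + 230 min = 11:29 PM.
The layover ends at 11:29 PM − 115 min = 9:34 PM.
From 12:02 PM to 9:34 PM is 9 hours 32 minutes.

9 hours 32 minutes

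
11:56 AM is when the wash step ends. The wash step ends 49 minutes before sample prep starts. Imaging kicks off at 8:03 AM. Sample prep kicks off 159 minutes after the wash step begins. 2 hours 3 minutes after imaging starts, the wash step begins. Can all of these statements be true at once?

Yes

The wash step starts at 8:03 AM + 123 min = 10:06 AM.
Sample prep starts at 10:06 AM + 159 min = 12:45 PM.
The wash step ends at 12:45 PM − 49 min = 11:56 AM.
That matches the stated 11:56 AM, so the schedule is consistent.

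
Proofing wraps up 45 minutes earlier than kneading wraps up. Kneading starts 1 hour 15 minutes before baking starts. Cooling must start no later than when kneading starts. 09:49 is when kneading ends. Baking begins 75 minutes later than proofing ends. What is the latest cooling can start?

Proofing ends at 09:49 − 45 min = 09:04.
Baking starts at 09:04 + 75 min = 10:19.
Kneading starts at 10:19 − 75 min = 09:04.
Cooling is bounded by kneading, so the latest it can start is 09:04.

09:04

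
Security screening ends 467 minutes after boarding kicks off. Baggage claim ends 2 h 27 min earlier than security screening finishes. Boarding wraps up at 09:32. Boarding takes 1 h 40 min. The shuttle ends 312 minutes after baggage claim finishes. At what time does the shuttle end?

18:24

Boarding starts at 09:32 − 100 min = 07:52.
Security screening ends at 07:52 + 467 min = 15:39.
Baggage claim ends at 15:39 − 147 min = 13:12.
The shuttle ends at 13:12 + 312 min = 18:24.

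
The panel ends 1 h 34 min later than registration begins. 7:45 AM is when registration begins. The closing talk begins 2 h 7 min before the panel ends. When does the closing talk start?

The panel ends at 7:45 AM + 94 min = 9:19 AM.
The closing talk starts at 9:19 AM − 127 min = 7:12 AM.

7:12 AM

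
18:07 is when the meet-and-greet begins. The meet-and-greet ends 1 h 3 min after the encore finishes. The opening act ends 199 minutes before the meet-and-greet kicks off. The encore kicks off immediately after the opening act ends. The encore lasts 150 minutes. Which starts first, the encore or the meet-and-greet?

the encore

The opening act ends at 18:07 − 199 min = 14:48.
So the encore starts at 14:48.
The encore starts at 14:48 and the meet-and-greet starts at 18:07, so the encore is first.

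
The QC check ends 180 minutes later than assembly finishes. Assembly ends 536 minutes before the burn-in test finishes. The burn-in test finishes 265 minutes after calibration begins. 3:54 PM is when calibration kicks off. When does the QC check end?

The burn-in test ends at 3:54 PM + 265 min = 8:19 PM.
Assembly ends at 8:19 PM − 536 min = 11:23 AM.
The QC check ends at 11:23 AM + 180 min = 2:23 PM.

2:23 PM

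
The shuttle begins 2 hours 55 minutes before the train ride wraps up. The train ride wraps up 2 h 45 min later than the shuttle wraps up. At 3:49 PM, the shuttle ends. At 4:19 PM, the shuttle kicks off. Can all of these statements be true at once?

The train ride ends at 3:49 PM + 165 min = 6:34 PM.
The shuttle starts at 6:34 PM − 175 min = 3:39 PM.
But the shuttle is also said to start at 4:19 PM — a 40-minute conflict.

No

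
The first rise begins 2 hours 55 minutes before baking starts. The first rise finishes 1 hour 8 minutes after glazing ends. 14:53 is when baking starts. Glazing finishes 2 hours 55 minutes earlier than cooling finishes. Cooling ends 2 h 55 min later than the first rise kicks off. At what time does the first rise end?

The first rise starts at 14:53 − 175 min = 11:58.
Cooling ends at 11:58 + 175 min = 14:53.
Glazing ends at 14:53 − 175 min = 11:58.
The first rise ends at 11:58 + 68 min = 13:06.

13:06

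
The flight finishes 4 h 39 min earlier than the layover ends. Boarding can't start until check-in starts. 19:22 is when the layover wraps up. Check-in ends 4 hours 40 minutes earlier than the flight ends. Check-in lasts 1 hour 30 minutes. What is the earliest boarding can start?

The flight ends at 19:22 − 279 min = 14:43.
Check-in ends at 14:43 − 280 min = 10:03.
Check-in starts at 10:03 − 90 min = 08:33.
Boarding is bounded by check-in, so the earliest it can start is 08:33.

08:33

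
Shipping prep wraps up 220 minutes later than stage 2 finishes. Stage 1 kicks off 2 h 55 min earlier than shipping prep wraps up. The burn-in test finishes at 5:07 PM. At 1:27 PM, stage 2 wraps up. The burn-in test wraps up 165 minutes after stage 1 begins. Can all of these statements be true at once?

Shipping prep ends at 1:27 PM + 220 min = 5:07 PM.
Stage 1 starts at 5:07 PM − 175 min = 2:12 PM.
The burn-in test ends at 2:12 PM + 165 min = 4:57 PM.
But the burn-in test is also said to end at 5:07 PM — a 10-minute conflict.

No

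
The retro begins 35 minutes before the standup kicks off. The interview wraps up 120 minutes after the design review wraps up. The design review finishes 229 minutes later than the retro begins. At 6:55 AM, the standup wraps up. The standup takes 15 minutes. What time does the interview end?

11:54 AM

The standup starts at 6:55 AM − 15 min = 6:40 AM.
The retro starts at 6:40 AM − 35 min = 6:05 AM.
The design review ends at 6:05 AM + 229 min = 9:54 AM.
The interview ends at 9:54 AM + 120 min = 11:54 AM.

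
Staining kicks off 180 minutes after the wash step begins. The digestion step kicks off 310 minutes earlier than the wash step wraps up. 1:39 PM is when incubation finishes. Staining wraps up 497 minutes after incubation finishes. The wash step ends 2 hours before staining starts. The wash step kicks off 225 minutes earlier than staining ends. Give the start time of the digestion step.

2:01 PM

Staining ends at 1:39 PM + 497 min = 9:56 PM.
The wash step starts at 9:56 PM − 225 min = 6:11 PM.
Staining starts at 6:11 PM + 180 min = 9:11 PM.
The wash step ends at 9:11 PM − 120 min = 7:11 PM.
The digestion step starts at 7:11 PM − 310 min = 2:01 PM.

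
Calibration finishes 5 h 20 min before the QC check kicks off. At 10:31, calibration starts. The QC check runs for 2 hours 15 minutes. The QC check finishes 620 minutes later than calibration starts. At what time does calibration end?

The QC check ends at 10:31 + 620 min = 20:51.
The QC check starts at 20:51 − 135 min = 18:36.
Calibration ends at 18:36 − 320 min = 13:16.

13:16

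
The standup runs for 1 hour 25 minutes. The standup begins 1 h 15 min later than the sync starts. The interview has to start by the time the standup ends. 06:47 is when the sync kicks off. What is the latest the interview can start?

The standup starts at 06:47 + 75 min = 08:02.
The standup ends at 08:02 + 85 min = 09:27.
The interview is bounded by the standup, so the latest it can start is 09:27.

09:27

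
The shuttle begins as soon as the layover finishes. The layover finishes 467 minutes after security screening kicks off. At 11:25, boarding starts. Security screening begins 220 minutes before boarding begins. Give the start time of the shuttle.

15:32

Security screening starts at 11:25 − 220 min = 07:45.
The layover ends at 07:45 + 467 min = 15:32.
So the shuttle starts at 15:32.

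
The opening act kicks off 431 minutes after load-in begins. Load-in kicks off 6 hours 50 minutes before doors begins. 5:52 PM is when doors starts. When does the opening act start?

Load-in starts at 5:52 PM − 410 min = 11:02 AM.
The opening act starts at 11:02 AM + 431 min = 6:13 PM.

6:13 PM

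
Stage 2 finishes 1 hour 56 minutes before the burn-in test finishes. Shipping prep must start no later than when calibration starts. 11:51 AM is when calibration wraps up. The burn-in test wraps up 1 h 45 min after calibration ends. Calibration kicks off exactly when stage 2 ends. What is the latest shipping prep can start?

The burn-in test ends at 11:51 AM + 105 min = 1:36 PM.
Stage 2 ends at 1:36 PM − 116 min = 11:40 AM.
So calibration starts at 11:40 AM.
Shipping prep is bounded by calibration, so the latest it can start is 11:40 AM.

11:40 AM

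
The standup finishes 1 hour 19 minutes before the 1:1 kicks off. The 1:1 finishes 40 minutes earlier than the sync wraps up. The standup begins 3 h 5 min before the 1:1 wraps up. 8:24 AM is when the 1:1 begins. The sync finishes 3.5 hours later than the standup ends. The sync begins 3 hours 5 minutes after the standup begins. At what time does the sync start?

The standup ends at 8:24 AM − 79 min = 7:05 AM.
The sync ends at 7:05 AM + 210 min = 10:35 AM.
The 1:1 ends at 10:35 AM − 40 min = 9:55 AM.
The standup starts at 9:55 AM − 185 min = 6:50 AM.
The sync starts at 6:50 AM + 185 min = 9:55 AM.

9:55 AM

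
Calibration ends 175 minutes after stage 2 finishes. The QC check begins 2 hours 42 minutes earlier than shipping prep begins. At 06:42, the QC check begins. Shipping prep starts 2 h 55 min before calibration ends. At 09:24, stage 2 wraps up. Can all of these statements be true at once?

Yes

Calibration ends at 09:24 + 175 min = 12:19.
Shipping prep starts at 12:19 − 175 min = 09:24.
The QC check starts at 09:24 − 162 min = 06:42.
That matches the stated 06:42, so the schedule is consistent.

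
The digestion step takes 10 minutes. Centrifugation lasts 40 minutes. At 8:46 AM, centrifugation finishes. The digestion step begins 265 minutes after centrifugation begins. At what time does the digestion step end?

12:41 PM

Centrifugation starts at 8:46 AM − 40 min = 8:06 AM.
The digestion step starts at 8:06 AM + 265 min = 12:31 PM.
The digestion step ends at 12:31 PM + 10 min = 12:41 PM.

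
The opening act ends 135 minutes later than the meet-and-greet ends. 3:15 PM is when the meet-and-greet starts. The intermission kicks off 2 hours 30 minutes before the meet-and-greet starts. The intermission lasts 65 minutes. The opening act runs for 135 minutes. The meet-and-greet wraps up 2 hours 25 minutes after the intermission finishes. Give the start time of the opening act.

4:15 PM

The intermission starts at 3:15 PM − 150 min = 12:45 PM.
The intermission ends at 12:45 PM + 65 min = 1:50 PM.
The meet-and-greet ends at 1:50 PM + 145 min = 4:15 PM.
The opening act ends at 4:15 PM + 135 min = 6:30 PM.
The opening act starts at 6:30 PM − 135 min = 4:15 PM.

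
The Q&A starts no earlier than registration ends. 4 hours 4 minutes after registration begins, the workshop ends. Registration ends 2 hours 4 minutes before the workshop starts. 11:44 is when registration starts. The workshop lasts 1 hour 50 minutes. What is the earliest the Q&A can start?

11:54

The workshop ends at 11:44 + 244 min = 15:48.
The workshop starts at 15:48 − 110 min = 13:58.
Registration ends at 13:58 − 124 min = 11:54.
The Q&A is bounded by registration, so the earliest it can start is 11:54.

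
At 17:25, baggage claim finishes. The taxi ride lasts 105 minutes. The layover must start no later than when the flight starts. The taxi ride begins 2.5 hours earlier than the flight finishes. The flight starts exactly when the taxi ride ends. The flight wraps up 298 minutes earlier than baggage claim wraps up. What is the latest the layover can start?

The flight ends at 17:25 − 298 min = 12:27.
The taxi ride starts at 12:27 − 150 min = 09:57.
The taxi ride ends at 09:57 + 105 min = 11:42.
So the flight starts at 11:42.
The layover is bounded by the flight, so the latest it can start is 11:42.

11:42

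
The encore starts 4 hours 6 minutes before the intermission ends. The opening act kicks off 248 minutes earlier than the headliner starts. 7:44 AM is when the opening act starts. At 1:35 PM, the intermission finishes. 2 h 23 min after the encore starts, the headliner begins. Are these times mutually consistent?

The encore starts at 1:35 PM − 246 min = 9:29 AM.
The headliner starts at 9:29 AM + 143 min = 11:52 AM.
The opening act starts at 11:52 AM − 248 min = 7:44 AM.
That matches the stated 7:44 AM, so the schedule is consistent.

Yes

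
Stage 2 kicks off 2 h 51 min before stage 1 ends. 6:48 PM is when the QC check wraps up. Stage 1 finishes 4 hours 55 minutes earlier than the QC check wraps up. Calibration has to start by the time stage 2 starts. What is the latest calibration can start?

11:02 AM

Stage 1 ends at 6:48 PM − 295 min = 1:53 PM.
Stage 2 starts at 1:53 PM − 171 min = 11:02 AM.
Calibration is bounded by stage 2, so the latest it can start is 11:02 AM.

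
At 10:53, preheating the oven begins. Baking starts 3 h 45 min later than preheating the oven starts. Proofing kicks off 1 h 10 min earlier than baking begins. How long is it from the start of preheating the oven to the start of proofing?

2 h 35 min

Baking starts at 10:53 + 225 min = 14:38.
Proofing starts at 14:38 − 70 min = 13:28.
From 10:53 to 13:28 is 2 h 35 min.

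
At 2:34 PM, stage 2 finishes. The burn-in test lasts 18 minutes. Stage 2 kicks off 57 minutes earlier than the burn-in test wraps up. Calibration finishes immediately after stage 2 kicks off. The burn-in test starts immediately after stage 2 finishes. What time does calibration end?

The burn-in test starts at 2:34 PM.
The burn-in test ends at 2:34 PM + 18 min = 2:52 PM.
Stage 2 starts at 2:52 PM − 57 min = 1:55 PM.
So calibration ends at 1:55 PM.

1:55 PM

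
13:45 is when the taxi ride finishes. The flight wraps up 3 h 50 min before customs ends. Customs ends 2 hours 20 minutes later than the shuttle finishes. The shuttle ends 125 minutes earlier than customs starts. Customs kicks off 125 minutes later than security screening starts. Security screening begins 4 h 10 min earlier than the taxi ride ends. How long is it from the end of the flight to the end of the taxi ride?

5 h 40 min

Security screening starts at 13:45 − 250 min = 09:35.
Customs starts at 09:35 + 125 min = 11:40.
The shuttle ends at 11:40 − 125 min = 09:35.
Customs ends at 09:35 + 140 min = 11:55.
The flight ends at 11:55 − 230 min = 08:05.
From 08:05 to 13:45 is 5 h 40 min.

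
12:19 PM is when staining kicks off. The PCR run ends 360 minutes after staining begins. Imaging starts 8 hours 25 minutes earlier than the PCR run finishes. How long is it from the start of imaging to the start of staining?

The PCR run ends at 12:19 PM + 360 min = 6:19 PM.
Imaging starts at 6:19 PM − 505 min = 9:54 AM.
From 9:54 AM to 12:19 PM is 2 h 25 min.

2 h 25 min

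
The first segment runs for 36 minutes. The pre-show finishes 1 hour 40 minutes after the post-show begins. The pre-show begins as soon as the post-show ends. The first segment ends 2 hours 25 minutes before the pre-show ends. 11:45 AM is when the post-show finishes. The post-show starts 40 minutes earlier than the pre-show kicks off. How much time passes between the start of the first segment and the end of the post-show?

121 minutes

The pre-show starts at 11:45 AM.
The post-show starts at 11:45 AM − 40 min = 11:05 AM.
The pre-show ends at 11:05 AM + 100 min = 12:45 PM.
The first segment ends at 12:45 PM − 145 min = 10:20 AM.
The first segment starts at 10:20 AM − 36 min = 9:44 AM.
From 9:44 AM to 11:45 AM is 121 minutes.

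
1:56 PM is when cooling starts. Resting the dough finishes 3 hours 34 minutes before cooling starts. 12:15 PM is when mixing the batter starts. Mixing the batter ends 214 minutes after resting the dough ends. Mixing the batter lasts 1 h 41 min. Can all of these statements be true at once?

Yes

Resting the dough ends at 1:56 PM − 214 min = 10:22 AM.
Mixing the batter ends at 10:22 AM + 214 min = 1:56 PM.
Mixing the batter starts at 1:56 PM − 101 min = 12:15 PM.
That matches the stated 12:15 PM, so the schedule is consistent.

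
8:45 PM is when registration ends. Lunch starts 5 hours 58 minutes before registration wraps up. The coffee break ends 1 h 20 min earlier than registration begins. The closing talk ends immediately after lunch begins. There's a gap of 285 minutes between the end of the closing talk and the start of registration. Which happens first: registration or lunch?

lunch

Lunch starts at 8:45 PM − 358 min = 2:47 PM.
So the closing talk ends at 2:47 PM.
Registration starts at 2:47 PM + 285 min = 7:32 PM.
Registration starts at 7:32 PM and lunch starts at 2:47 PM, so lunch is first.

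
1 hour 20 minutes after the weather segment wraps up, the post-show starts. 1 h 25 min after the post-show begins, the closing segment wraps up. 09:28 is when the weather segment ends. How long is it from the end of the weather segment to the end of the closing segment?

The post-show starts at 09:28 + 80 min = 10:48.
The closing segment ends at 10:48 + 85 min = 12:13.
From 09:28 to 12:13 is 2 hours 45 minutes.

2 hours 45 minutes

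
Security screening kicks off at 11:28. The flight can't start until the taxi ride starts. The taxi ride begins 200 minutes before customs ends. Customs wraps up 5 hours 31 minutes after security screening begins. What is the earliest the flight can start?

Customs ends at 11:28 + 331 min = 16:59.
The taxi ride starts at 16:59 − 200 min = 13:39.
The flight is bounded by the taxi ride, so the earliest it can start is 13:39.

13:39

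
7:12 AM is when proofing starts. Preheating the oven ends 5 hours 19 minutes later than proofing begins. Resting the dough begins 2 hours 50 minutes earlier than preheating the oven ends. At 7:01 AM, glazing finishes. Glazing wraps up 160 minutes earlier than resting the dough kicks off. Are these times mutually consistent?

Yes

Preheating the oven ends at 7:12 AM + 319 min = 12:31 PM.
Resting the dough starts at 12:31 PM − 170 min = 9:41 AM.
Glazing ends at 9:41 AM − 160 min = 7:01 AM.
That matches the stated 7:01 AM, so the schedule is consistent.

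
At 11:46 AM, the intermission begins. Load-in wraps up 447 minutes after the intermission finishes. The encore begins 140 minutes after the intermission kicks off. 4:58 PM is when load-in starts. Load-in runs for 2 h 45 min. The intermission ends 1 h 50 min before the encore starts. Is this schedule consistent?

Yes

The encore starts at 11:46 AM + 140 min = 2:06 PM.
The intermission ends at 2:06 PM − 110 min = 12:16 PM.
Load-in ends at 12:16 PM + 447 min = 7:43 PM.
Load-in starts at 7:43 PM − 165 min = 4:58 PM.
That matches the stated 4:58 PM, so the schedule is consistent.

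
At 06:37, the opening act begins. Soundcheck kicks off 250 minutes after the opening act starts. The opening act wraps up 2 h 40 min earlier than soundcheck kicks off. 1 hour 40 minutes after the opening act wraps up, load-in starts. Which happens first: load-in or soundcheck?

Soundcheck starts at 06:37 + 250 min = 10:47.
The opening act ends at 10:47 − 160 min = 08:07.
Load-in starts at 08:07 + 100 min = 09:47.
Load-in starts at 09:47 and soundcheck starts at 10:47, so load-in is first.

load-in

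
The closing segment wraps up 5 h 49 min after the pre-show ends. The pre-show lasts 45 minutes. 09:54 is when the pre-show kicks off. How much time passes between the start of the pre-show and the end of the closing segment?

6 hours 34 minutes

The pre-show ends at 09:54 + 45 min = 10:39.
The closing segment ends at 10:39 + 349 min = 16:28.
From 09:54 to 16:28 is 6 hours 34 minutes.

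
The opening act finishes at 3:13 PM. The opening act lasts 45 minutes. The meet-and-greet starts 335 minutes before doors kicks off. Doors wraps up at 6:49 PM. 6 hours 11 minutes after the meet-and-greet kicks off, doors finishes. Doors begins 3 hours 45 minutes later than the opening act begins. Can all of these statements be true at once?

Yes

The opening act starts at 3:13 PM − 45 min = 2:28 PM.
Doors starts at 2:28 PM + 225 min = 6:13 PM.
The meet-and-greet starts at 6:13 PM − 335 min = 12:38 PM.
Doors ends at 12:38 PM + 371 min = 6:49 PM.
That matches the stated 6:49 PM, so the schedule is consistent.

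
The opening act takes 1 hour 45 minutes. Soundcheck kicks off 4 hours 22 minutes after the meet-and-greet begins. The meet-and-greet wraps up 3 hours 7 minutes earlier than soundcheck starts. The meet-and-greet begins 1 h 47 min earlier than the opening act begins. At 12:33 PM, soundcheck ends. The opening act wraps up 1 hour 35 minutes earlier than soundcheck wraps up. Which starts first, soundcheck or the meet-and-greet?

The opening act ends at 12:33 PM − 95 min = 10:58 AM.
The opening act starts at 10:58 AM − 105 min = 9:13 AM.
The meet-and-greet starts at 9:13 AM − 107 min = 7:26 AM.
Soundcheck starts at 7:26 AM + 262 min = 11:48 AM.
Soundcheck starts at 11:48 AM and the meet-and-greet starts at 7:26 AM, so the meet-and-greet is first.

the meet-and-greet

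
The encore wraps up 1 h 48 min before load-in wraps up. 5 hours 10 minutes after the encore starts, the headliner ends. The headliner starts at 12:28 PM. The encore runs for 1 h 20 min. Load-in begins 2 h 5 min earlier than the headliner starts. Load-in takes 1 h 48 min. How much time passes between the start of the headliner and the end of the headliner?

105 minutes

Load-in starts at 12:28 PM − 125 min = 10:23 AM.
Load-in ends at 10:23 AM + 108 min = 12:11 PM.
The encore ends at 12:11 PM − 108 min = 10:23 AM.
The encore starts at 10:23 AM − 80 min = 9:03 AM.
The headliner ends at 9:03 AM + 310 min = 2:13 PM.
From 12:28 PM to 2:13 PM is 105 minutes.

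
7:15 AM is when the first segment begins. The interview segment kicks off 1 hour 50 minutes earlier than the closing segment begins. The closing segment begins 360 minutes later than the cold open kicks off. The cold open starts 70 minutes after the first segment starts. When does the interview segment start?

12:35 PM

The cold open starts at 7:15 AM + 70 min = 8:25 AM.
The closing segment starts at 8:25 AM + 360 min = 2:25 PM.
The interview segment starts at 2:25 PM − 110 min = 12:35 PM.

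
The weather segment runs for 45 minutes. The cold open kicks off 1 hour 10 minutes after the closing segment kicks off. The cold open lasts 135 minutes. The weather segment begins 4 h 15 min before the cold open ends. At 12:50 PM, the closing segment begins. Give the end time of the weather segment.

12:45 PM

The cold open starts at 12:50 PM + 70 min = 2:00 PM.
The cold open ends at 2:00 PM + 135 min = 4:15 PM.
The weather segment starts at 4:15 PM − 255 min = 12:00 PM.
The weather segment ends at 12:00 PM + 45 min = 12:45 PM.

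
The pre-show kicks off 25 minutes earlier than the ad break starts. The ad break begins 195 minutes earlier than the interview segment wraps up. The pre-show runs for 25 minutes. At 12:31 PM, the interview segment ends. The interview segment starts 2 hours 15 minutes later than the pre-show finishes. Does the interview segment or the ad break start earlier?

The ad break starts at 12:31 PM − 195 min = 9:16 AM.
The pre-show starts at 9:16 AM − 25 min = 8:51 AM.
The pre-show ends at 8:51 AM + 25 min = 9:16 AM.
The interview segment starts at 9:16 AM + 135 min = 11:31 AM.
The interview segment starts at 11:31 AM and the ad break starts at 9:16 AM, so the ad break is first.

the ad break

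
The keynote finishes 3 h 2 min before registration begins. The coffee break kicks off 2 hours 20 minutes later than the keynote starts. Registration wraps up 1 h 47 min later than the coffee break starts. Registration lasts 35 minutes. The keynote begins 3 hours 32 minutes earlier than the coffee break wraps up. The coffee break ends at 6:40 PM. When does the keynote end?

The keynote starts at 6:40 PM − 212 min = 3:08 PM.
The coffee break starts at 3:08 PM + 140 min = 5:28 PM.
Registration ends at 5:28 PM + 107 min = 7:15 PM.
Registration starts at 7:15 PM − 35 min = 6:40 PM.
The keynote ends at 6:40 PM − 182 min = 3:38 PM.

3:38 PM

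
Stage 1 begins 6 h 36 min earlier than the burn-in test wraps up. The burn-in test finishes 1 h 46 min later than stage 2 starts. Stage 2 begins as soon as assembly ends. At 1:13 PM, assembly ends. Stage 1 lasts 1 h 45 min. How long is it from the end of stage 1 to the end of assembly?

185 minutes

Stage 2 starts at 1:13 PM.
The burn-in test ends at 1:13 PM + 106 min = 2:59 PM.
Stage 1 starts at 2:59 PM − 396 min = 8:23 AM.
Stage 1 ends at 8:23 AM + 105 min = 10:08 AM.
From 10:08 AM to 1:13 PM is 185 minutes.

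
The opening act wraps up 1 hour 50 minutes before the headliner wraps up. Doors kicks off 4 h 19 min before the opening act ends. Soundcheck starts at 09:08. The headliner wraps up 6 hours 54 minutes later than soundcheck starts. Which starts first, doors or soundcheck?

soundcheck

The headliner ends at 09:08 + 414 min = 16:02.
The opening act ends at 16:02 − 110 min = 14:12.
Doors starts at 14:12 − 259 min = 09:53.
Doors starts at 09:53 and soundcheck starts at 09:08, so soundcheck is first.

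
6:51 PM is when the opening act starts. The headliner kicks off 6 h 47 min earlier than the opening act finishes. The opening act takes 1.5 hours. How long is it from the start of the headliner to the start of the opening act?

The opening act ends at 6:51 PM + 90 min = 8:21 PM.
The headliner starts at 8:21 PM − 407 min = 1:34 PM.
From 1:34 PM to 6:51 PM is 317 minutes.

317 minutes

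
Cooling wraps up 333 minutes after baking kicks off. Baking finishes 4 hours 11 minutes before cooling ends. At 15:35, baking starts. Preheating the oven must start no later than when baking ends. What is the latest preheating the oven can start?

16:57

Cooling ends at 15:35 + 333 min = 21:08.
Baking ends at 21:08 − 251 min = 16:57.
Preheating the oven is bounded by baking, so the latest it can start is 16:57.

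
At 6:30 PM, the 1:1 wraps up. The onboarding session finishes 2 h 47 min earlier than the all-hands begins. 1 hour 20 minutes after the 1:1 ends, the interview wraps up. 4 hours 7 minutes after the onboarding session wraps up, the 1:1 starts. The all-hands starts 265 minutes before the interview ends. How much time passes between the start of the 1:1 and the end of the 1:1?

105 minutes

The interview ends at 6:30 PM + 80 min = 7:50 PM.
The all-hands starts at 7:50 PM − 265 min = 3:25 PM.
The onboarding session ends at 3:25 PM − 167 min = 12:38 PM.
The 1:1 starts at 12:38 PM + 247 min = 4:45 PM.
From 4:45 PM to 6:30 PM is 105 minutes.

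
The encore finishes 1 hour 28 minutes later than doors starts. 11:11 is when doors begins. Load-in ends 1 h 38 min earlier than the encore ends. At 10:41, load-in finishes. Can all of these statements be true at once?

The encore ends at 11:11 + 88 min = 12:39.
Load-in ends at 12:39 − 98 min = 11:01.
But load-in is also said to end at 10:41 — a 20-minute conflict.

No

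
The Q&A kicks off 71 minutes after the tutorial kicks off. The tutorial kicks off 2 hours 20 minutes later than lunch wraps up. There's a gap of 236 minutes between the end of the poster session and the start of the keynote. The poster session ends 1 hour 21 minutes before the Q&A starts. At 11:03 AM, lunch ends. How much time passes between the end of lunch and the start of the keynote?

The tutorial starts at 11:03 AM + 140 min = 1:23 PM.
The Q&A starts at 1:23 PM + 71 min = 2:34 PM.
The poster session ends at 2:34 PM − 81 min = 1:13 PM.
The keynote starts at 1:13 PM + 236 min = 5:09 PM.
From 11:03 AM to 5:09 PM is 6 hours 6 minutes.

6 hours 6 minutes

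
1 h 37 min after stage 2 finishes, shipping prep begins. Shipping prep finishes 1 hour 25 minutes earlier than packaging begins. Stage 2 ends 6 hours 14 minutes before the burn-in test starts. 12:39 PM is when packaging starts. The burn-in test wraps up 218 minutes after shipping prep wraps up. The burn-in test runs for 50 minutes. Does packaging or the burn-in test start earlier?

Shipping prep ends at 12:39 PM − 85 min = 11:14 AM.
The burn-in test ends at 11:14 AM + 218 min = 2:52 PM.
The burn-in test starts at 2:52 PM − 50 min = 2:02 PM.
Packaging starts at 12:39 PM and the burn-in test starts at 2:02 PM, so packaging is first.

packaging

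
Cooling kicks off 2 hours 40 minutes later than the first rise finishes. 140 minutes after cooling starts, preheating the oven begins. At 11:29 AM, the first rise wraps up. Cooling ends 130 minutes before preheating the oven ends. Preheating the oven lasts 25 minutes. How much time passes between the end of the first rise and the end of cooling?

Cooling starts at 11:29 AM + 160 min = 2:09 PM.
Preheating the oven starts at 2:09 PM + 140 min = 4:29 PM.
Preheating the oven ends at 4:29 PM + 25 min = 4:54 PM.
Cooling ends at 4:54 PM − 130 min = 2:44 PM.
From 11:29 AM to 2:44 PM is 195 minutes.

195 minutes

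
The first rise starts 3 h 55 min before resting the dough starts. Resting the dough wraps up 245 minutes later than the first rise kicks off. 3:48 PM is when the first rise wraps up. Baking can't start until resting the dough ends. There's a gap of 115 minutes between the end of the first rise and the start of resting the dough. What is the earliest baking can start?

Resting the dough starts at 3:48 PM + 115 min = 5:43 PM.
The first rise starts at 5:43 PM − 235 min = 1:48 PM.
Resting the dough ends at 1:48 PM + 245 min = 5:53 PM.
Baking is bounded by resting the dough, so the earliest it can start is 5:53 PM.

5:53 PM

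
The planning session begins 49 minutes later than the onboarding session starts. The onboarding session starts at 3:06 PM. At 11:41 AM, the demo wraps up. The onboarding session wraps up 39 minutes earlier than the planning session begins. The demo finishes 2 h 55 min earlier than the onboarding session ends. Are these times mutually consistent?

The planning session starts at 3:06 PM + 49 min = 3:55 PM.
The onboarding session ends at 3:55 PM − 39 min = 3:16 PM.
The demo ends at 3:16 PM − 175 min = 12:21 PM.
But the demo is also said to end at 11:41 AM — a 40-minute conflict.

No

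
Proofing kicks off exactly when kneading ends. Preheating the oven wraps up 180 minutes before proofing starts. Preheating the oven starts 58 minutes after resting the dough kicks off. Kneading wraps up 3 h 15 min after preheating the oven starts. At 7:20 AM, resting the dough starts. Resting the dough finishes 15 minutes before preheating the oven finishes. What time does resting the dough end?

8:18 AM

Preheating the oven starts at 7:20 AM + 58 min = 8:18 AM.
Kneading ends at 8:18 AM + 195 min = 11:33 AM.
So proofing starts at 11:33 AM.
Preheating the oven ends at 11:33 AM − 180 min = 8:33 AM.
Resting the dough ends at 8:33 AM − 15 min = 8:18 AM.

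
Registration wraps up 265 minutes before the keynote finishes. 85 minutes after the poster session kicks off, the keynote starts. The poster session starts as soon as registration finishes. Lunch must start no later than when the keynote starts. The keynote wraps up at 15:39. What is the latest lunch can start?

12:39

Registration ends at 15:39 − 265 min = 11:14.
So the poster session starts at 11:14.
The keynote starts at 11:14 + 85 min = 12:39.
Lunch is bounded by the keynote, so the latest it can start is 12:39.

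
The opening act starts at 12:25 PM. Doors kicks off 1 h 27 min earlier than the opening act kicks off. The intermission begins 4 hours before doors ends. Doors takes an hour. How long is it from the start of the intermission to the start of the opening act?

4 h 27 min

Doors starts at 12:25 PM − 87 min = 10:58 AM.
Doors ends at 10:58 AM + 60 min = 11:58 AM.
The intermission starts at 11:58 AM − 240 min = 7:58 AM.
From 7:58 AM to 12:25 PM is 4 h 27 min.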